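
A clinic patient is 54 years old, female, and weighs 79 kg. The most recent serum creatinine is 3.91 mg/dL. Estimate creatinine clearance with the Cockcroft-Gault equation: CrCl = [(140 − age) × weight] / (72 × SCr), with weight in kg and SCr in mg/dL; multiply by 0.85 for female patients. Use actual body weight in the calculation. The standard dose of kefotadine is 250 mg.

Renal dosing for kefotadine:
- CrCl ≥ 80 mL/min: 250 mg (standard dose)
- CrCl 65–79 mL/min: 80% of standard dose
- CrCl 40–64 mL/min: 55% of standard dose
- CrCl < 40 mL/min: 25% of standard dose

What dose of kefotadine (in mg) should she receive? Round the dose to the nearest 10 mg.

60 mg

CrCl = (140 − 54) × 79 / (72 × 3.91) × 0.85 = 6794.0 / 281.52 × 0.85 ≈ 20.5 mL/min
CrCl ≈ 21 mL/min → bracket < 40 mL/min.
25% of 250 mg = 62.5 mg → 60 mg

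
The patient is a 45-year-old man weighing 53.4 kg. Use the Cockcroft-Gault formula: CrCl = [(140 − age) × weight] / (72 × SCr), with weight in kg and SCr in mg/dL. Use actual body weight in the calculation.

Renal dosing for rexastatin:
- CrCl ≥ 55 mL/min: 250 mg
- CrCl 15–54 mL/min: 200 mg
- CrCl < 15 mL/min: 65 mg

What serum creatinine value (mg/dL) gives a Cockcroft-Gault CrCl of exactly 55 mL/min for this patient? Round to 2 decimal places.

Standard dose requires CrCl ≥ 55 mL/min.
Set (140 − 45) × 53.4 / (72 × SCr) = 55
SCr = (140 − 45) × 53.4 / (72 × 55) = 1.281 mg/dL

1.28 mg/dL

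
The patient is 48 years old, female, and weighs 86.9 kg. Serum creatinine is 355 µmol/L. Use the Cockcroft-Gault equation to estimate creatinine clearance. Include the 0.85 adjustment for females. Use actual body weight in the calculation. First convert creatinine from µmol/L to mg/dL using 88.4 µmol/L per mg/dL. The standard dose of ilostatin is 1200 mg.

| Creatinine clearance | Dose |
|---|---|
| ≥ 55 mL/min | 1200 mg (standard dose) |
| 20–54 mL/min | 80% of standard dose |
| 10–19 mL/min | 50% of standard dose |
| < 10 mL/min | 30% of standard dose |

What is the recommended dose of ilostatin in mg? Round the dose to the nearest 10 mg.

SCr = 355 / 88.4 = 4.016 mg/dL
CrCl = (140 − 48) × 86.9 / (72 × 4.016) × 0.85 = 7994.8 / 289.15 × 0.85 ≈ 23.5 mL/min
CrCl ≈ 24 mL/min → bracket 20–54 mL/min.
80% of 1200 mg = 960 mg

960 mg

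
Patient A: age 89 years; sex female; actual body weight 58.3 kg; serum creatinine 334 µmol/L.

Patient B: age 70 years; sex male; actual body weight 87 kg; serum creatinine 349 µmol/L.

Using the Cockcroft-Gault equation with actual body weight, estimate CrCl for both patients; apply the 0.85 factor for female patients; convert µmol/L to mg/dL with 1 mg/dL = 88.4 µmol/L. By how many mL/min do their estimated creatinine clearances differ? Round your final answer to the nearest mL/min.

12 mL/min

Patient A: SCr = 334 / 88.4 = 3.778 mg/dL
Patient A: CrCl = (140 − 89) × 58.3 / (72 × 3.778) × 0.85 = 2973.3 / 272.02 × 0.85 ≈ 9.3 mL/min
Patient B: SCr = 349 / 88.4 = 3.948 mg/dL
Patient B: CrCl = (140 − 70) × 87 / (72 × 3.948) = 6090.0 / 284.26 ≈ 21.4 mL/min
|9.3 − 21.4| = 12.1 mL/min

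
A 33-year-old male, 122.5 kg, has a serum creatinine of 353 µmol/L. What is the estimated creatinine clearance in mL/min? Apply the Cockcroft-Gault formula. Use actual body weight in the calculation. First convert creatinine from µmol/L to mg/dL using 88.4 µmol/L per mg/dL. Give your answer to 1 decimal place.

45.6 mL/min

SCr = 353 / 88.4 = 3.993 mg/dL
CrCl = (140 − 33) × 122.5 / (72 × 3.993) = 13107.5 / 287.50 ≈ 45.6 mL/min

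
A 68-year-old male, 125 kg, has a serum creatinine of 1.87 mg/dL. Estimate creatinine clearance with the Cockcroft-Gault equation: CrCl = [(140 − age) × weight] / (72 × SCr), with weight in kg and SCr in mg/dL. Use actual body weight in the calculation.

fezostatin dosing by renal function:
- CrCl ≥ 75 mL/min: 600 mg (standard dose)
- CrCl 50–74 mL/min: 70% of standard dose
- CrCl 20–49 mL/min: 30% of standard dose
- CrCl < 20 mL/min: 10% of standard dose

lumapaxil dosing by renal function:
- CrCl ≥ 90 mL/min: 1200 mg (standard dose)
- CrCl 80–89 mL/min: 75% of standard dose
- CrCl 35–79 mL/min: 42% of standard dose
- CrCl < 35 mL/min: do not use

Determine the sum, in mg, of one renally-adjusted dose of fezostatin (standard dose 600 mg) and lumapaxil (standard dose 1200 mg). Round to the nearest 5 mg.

CrCl = (140 − 68) × 125 / (72 × 1.87) = 9000.0 / 134.64 ≈ 66.8 mL/min
CrCl ≈ 67 mL/min.
fezostatin: 50–74 mL/min → 70% of 600 mg = 420 mg.
lumapaxil: 35–79 mL/min → 42% of 1200 mg = 504 mg.
Total = 420 + 504 = 924 mg.

925 mg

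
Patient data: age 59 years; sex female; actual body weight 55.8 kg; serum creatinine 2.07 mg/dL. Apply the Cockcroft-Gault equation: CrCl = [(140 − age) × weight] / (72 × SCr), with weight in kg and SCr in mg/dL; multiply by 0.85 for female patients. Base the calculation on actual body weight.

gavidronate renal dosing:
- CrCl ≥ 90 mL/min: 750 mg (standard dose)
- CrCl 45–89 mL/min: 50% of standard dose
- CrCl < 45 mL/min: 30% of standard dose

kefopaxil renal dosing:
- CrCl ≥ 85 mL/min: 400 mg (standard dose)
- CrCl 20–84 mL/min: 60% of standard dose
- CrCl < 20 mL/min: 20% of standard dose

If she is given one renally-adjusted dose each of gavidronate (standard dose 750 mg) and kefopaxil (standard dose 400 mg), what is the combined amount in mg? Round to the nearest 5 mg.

465 mg

CrCl = (140 − 59) × 55.8 / (72 × 2.07) × 0.85 = 4519.8 / 149.04 × 0.85 ≈ 25.8 mL/min
CrCl ≈ 26 mL/min.
gavidronate: < 45 mL/min → 30% of 750 mg = 225 mg.
kefopaxil: 20–84 mL/min → 60% of 400 mg = 240 mg.
Total = 225 + 240 = 465 mg.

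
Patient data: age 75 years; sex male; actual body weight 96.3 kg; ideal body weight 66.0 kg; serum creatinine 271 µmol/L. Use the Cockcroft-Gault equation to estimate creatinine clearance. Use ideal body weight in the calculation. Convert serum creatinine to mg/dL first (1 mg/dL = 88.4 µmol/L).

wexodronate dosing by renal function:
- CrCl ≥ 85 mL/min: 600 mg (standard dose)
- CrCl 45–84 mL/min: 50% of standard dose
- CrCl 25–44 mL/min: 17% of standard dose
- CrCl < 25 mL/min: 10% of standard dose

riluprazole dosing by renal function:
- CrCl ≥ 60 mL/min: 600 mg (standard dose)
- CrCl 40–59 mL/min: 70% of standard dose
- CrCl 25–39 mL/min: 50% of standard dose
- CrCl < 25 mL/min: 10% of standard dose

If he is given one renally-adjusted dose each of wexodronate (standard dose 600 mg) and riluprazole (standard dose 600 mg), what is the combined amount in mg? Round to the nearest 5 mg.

120 mg

SCr = 271 / 88.4 = 3.066 mg/dL
CrCl = (140 − 75) × 66 / (72 × 3.066) = 4290.0 / 220.75 ≈ 19.4 mL/min
CrCl ≈ 19 mL/min.
wexodronate: < 25 mL/min → 10% of 600 mg = 60 mg.
riluprazole: < 25 mL/min → 10% of 600 mg = 60 mg.
Total = 60 + 60 = 120 mg.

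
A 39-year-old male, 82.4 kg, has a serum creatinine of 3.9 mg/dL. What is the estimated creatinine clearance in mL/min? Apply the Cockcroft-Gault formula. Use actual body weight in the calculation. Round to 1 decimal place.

CrCl = (140 − 39) × 82.4 / (72 × 3.9) = 8322.4 / 280.80 ≈ 29.6 mL/min

29.6 mL/min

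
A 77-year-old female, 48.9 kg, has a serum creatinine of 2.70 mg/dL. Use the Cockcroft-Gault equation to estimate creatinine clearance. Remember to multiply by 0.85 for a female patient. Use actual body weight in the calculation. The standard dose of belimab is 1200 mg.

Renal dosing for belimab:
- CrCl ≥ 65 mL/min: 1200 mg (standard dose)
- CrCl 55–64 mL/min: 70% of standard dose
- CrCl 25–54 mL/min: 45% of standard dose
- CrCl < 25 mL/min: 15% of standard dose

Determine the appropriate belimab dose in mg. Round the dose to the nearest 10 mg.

180 mg

CrCl = (140 − 77) × 48.9 / (72 × 2.7) × 0.85 = 3080.7 / 194.40 × 0.85 ≈ 13.5 mL/min
CrCl ≈ 13 mL/min → bracket < 25 mL/min.
15% of 1200 mg = 180 mg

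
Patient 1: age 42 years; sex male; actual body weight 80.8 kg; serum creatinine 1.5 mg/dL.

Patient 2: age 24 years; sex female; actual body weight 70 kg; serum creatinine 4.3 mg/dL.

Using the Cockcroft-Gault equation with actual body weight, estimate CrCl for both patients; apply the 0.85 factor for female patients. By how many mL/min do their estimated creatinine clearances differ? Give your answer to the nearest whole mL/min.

51 mL/min

Patient 1: CrCl = (140 − 42) × 80.8 / (72 × 1.5) = 7918.4 / 108.00 ≈ 73.3 mL/min
Patient 2: CrCl = (140 − 24) × 70 / (72 × 4.3) × 0.85 = 8120.0 / 309.60 × 0.85 ≈ 22.3 mL/min
|73.3 − 22.3| = 51.0 mL/min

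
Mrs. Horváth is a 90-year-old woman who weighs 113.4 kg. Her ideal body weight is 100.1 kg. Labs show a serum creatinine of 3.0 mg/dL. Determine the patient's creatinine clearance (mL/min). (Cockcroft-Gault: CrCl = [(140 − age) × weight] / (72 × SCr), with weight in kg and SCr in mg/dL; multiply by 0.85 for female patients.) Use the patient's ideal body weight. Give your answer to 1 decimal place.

CrCl = (140 − 90) × 100.1 / (72 × 3) × 0.85 = 5005.0 / 216.00 × 0.85 ≈ 19.7 mL/min

19.7 mL/min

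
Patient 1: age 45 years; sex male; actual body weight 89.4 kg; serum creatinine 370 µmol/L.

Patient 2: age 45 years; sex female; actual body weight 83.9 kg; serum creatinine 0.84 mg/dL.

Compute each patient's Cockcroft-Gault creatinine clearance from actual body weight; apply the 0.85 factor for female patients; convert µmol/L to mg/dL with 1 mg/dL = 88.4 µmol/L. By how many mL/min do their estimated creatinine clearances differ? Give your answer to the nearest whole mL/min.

Patient 1: SCr = 370 / 88.4 = 4.186 mg/dL
Patient 1: CrCl = (140 − 45) × 89.4 / (72 × 4.186) = 8493.0 / 301.39 ≈ 28.2 mL/min
Patient 2: CrCl = (140 − 45) × 83.9 / (72 × 0.84) × 0.85 = 7970.5 / 60.48 × 0.85 ≈ 112.0 mL/min
|28.2 − 112.0| = 83.8 mL/min

84 mL/min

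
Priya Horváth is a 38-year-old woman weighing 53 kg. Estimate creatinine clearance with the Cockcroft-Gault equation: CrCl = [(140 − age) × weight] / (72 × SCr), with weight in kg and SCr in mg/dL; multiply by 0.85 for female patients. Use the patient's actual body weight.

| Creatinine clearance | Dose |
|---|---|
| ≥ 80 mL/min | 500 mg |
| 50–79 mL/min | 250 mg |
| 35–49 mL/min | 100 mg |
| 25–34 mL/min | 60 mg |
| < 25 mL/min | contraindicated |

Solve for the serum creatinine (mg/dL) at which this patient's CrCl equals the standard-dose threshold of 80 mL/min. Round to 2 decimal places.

Standard dose requires CrCl ≥ 80 mL/min.
Set (140 − 38) × 53 × 0.85 / (72 × SCr) = 80
SCr = (140 − 38) × 53 × 0.85 / (72 × 80) = 0.798 mg/dL

0.80 mg/dL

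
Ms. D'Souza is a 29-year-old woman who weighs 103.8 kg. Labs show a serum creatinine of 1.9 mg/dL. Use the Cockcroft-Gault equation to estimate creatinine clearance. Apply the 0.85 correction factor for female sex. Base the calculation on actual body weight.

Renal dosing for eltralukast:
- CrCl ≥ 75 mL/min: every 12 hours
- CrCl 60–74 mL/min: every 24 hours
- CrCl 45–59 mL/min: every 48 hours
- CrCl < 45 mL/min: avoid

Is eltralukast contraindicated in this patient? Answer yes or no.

CrCl = (140 − 29) × 103.8 / (72 × 1.9) × 0.85 = 11521.8 / 136.80 × 0.85 ≈ 71.6 mL/min
CrCl ≈ 72 mL/min, which is ≥ 45 mL/min.

no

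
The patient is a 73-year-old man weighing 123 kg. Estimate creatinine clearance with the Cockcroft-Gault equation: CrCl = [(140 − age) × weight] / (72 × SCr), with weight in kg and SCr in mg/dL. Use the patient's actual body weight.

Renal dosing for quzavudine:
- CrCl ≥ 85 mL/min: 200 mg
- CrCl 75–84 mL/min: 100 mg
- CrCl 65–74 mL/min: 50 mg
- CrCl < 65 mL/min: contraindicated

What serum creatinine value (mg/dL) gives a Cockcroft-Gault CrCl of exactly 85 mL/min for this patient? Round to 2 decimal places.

Standard dose requires CrCl ≥ 85 mL/min.
Set (140 − 73) × 123 / (72 × SCr) = 85
SCr = (140 − 73) × 123 / (72 × 85) = 1.347 mg/dL

1.35 mg/dL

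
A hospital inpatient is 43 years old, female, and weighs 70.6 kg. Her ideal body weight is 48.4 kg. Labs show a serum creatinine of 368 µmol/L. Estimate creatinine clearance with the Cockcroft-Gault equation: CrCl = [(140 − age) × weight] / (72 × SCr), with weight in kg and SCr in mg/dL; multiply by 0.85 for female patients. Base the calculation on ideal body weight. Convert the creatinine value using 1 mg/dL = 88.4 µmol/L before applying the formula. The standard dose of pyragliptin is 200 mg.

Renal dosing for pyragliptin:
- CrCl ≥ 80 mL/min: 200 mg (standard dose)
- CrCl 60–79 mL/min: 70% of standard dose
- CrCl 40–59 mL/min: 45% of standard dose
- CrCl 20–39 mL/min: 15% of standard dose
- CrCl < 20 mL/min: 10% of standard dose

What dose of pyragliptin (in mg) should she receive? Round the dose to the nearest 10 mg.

20 mg

SCr = 368 / 88.4 = 4.163 mg/dL
CrCl = (140 − 43) × 48.4 / (72 × 4.163) × 0.85 = 4694.8 / 299.74 × 0.85 ≈ 13.3 mL/min
CrCl ≈ 13 mL/min → bracket < 20 mL/min.
10% of 200 mg = 20 mg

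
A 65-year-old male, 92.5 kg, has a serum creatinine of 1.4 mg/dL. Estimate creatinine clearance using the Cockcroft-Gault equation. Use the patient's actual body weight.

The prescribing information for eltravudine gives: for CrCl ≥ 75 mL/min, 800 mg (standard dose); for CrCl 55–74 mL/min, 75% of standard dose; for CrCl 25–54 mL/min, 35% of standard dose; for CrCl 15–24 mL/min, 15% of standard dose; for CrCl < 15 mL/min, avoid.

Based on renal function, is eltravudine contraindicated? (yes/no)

CrCl = (140 − 65) × 92.5 / (72 × 1.4) = 6937.5 / 100.80 ≈ 68.8 mL/min
CrCl ≈ 69 mL/min, which is ≥ 15 mL/min.

no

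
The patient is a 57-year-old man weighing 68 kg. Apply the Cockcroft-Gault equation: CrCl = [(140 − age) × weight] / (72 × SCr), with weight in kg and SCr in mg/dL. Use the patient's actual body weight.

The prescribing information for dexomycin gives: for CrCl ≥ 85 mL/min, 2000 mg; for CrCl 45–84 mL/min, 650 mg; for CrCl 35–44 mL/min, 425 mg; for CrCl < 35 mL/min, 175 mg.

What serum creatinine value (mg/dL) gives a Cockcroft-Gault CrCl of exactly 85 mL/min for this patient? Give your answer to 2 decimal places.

0.92 mg/dL

Standard dose requires CrCl ≥ 85 mL/min.
Set (140 − 57) × 68 / (72 × SCr) = 85
SCr = (140 − 57) × 68 / (72 × 85) = 0.922 mg/dL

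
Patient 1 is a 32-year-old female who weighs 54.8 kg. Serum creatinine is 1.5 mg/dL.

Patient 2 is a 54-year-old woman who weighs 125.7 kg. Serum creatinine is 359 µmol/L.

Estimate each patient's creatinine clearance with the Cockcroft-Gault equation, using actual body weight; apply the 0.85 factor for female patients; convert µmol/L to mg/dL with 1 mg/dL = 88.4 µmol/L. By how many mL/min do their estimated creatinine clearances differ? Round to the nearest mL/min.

15 mL/min

Patient 1: CrCl = (140 − 32) × 54.8 / (72 × 1.5) × 0.85 = 5918.4 / 108.00 × 0.85 ≈ 46.6 mL/min
Patient 2: SCr = 359 / 88.4 = 4.061 mg/dL
Patient 2: CrCl = (140 − 54) × 125.7 / (72 × 4.061) × 0.85 = 10810.2 / 292.39 × 0.85 ≈ 31.4 mL/min
|46.6 − 31.4| = 15.2 mL/min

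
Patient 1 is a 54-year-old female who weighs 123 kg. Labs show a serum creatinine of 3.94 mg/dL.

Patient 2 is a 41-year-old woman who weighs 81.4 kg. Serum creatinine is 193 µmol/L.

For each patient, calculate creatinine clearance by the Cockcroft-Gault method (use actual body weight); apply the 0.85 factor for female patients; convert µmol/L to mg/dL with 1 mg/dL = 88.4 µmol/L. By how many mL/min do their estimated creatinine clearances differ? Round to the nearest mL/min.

Patient 1: CrCl = (140 − 54) × 123 / (72 × 3.94) × 0.85 = 10578.0 / 283.68 × 0.85 ≈ 31.7 mL/min
Patient 2: SCr = 193 / 88.4 = 2.183 mg/dL
Patient 2: CrCl = (140 − 41) × 81.4 / (72 × 2.183) × 0.85 = 8058.6 / 157.18 × 0.85 ≈ 43.6 mL/min
|31.7 − 43.6| = 11.9 mL/min

12 mL/min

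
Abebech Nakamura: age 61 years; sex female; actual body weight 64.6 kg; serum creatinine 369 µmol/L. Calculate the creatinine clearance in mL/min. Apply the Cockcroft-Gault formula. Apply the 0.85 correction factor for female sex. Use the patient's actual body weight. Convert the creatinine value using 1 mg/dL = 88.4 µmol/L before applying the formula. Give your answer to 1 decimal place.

14.4 mL/min

SCr = 369 / 88.4 = 4.174 mg/dL
CrCl = (140 − 61) × 64.6 / (72 × 4.174) × 0.85 = 5103.4 / 300.53 × 0.85 ≈ 14.4 mL/min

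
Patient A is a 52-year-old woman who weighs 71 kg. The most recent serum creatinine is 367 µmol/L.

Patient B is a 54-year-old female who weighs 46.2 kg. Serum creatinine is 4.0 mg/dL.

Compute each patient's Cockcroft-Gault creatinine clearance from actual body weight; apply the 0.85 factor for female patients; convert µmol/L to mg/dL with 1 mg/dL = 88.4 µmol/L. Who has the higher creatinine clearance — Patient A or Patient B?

Patient A

Patient A: SCr = 367 / 88.4 = 4.152 mg/dL
Patient A: CrCl = (140 − 52) × 71 / (72 × 4.152) × 0.85 = 6248.0 / 298.94 × 0.85 ≈ 17.8 mL/min
Patient B: CrCl = (140 − 54) × 46.2 / (72 × 4) × 0.85 = 3973.2 / 288.00 × 0.85 ≈ 11.7 mL/min
17.8 vs 11.7 mL/min → Patient A is higher.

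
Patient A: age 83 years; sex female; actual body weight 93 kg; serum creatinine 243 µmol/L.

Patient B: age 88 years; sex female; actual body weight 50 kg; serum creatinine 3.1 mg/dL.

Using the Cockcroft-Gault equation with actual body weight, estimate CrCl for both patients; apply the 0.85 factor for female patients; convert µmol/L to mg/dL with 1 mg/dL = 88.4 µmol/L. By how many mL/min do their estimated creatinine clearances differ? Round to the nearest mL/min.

13 mL/min

Patient A: SCr = 243 / 88.4 = 2.749 mg/dL
Patient A: CrCl = (140 − 83) × 93 / (72 × 2.749) × 0.85 = 5301.0 / 197.93 × 0.85 ≈ 22.8 mL/min
Patient B: CrCl = (140 − 88) × 50 / (72 × 3.1) × 0.85 = 2600.0 / 223.20 × 0.85 ≈ 9.9 mL/min
|22.8 − 9.9| = 12.9 mL/min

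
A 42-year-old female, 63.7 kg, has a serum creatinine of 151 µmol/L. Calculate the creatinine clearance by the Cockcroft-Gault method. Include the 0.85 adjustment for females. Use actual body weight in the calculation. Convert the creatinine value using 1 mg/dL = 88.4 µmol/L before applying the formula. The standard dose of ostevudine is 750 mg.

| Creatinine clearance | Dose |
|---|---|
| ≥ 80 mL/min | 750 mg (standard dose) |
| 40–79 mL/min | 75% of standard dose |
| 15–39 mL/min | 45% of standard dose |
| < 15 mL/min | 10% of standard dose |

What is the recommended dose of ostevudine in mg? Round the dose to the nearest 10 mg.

560 mg

SCr = 151 / 88.4 = 1.708 mg/dL
CrCl = (140 − 42) × 63.7 / (72 × 1.708) × 0.85 = 6242.6 / 122.98 × 0.85 ≈ 43.1 mL/min
CrCl ≈ 43 mL/min → bracket 40–79 mL/min.
75% of 750 mg = 562.5 mg → 560 mg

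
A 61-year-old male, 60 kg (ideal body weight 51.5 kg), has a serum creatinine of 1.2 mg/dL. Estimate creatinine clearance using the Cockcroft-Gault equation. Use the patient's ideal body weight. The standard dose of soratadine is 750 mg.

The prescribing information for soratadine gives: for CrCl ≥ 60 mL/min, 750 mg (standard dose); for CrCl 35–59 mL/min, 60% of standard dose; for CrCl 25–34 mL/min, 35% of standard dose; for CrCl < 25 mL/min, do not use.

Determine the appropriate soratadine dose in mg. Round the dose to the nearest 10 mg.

CrCl = (140 − 61) × 51.5 / (72 × 1.2) = 4068.5 / 86.40 ≈ 47.1 mL/min
CrCl ≈ 47 mL/min → bracket 35–59 mL/min.
60% of 750 mg = 450 mg

450 mg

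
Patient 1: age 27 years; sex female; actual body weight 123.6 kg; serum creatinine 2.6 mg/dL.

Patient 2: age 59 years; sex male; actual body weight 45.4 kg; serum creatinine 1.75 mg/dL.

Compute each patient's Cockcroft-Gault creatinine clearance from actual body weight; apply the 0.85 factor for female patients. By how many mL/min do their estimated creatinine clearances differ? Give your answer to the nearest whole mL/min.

Patient 1: CrCl = (140 − 27) × 123.6 / (72 × 2.6) × 0.85 = 13966.8 / 187.20 × 0.85 ≈ 63.4 mL/min
Patient 2: CrCl = (140 − 59) × 45.4 / (72 × 1.75) = 3677.4 / 126.00 ≈ 29.2 mL/min
|63.4 − 29.2| = 34.2 mL/min

34 mL/min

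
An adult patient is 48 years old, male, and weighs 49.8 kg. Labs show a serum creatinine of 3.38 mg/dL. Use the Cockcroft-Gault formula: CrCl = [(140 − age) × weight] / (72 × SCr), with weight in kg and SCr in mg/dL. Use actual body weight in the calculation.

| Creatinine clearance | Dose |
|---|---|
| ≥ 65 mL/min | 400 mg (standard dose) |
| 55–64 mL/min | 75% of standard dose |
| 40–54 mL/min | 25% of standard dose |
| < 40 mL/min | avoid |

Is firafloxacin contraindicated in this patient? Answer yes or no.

CrCl = (140 − 48) × 49.8 / (72 × 3.38) = 4581.6 / 243.36 ≈ 18.8 mL/min
CrCl ≈ 19 mL/min, which is < 40 mL/min.

yes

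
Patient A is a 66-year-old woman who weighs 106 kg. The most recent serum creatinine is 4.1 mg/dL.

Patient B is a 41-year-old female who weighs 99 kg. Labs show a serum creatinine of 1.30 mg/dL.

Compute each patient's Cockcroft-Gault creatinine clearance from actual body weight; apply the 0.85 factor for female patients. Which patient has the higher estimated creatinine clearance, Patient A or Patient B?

Patient A: CrCl = (140 − 66) × 106 / (72 × 4.1) × 0.85 = 7844.0 / 295.20 × 0.85 ≈ 22.6 mL/min
Patient B: CrCl = (140 − 41) × 99 / (72 × 1.3) × 0.85 = 9801.0 / 93.60 × 0.85 ≈ 89.0 mL/min
22.6 vs 89.0 mL/min → Patient B is higher.

Patient B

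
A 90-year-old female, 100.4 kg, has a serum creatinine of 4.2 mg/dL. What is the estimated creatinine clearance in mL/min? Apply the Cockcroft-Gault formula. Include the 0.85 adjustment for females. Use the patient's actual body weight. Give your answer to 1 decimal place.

14.1 mL/min

CrCl = (140 − 90) × 100.4 / (72 × 4.2) × 0.85 = 5020.0 / 302.40 × 0.85 ≈ 14.1 mL/min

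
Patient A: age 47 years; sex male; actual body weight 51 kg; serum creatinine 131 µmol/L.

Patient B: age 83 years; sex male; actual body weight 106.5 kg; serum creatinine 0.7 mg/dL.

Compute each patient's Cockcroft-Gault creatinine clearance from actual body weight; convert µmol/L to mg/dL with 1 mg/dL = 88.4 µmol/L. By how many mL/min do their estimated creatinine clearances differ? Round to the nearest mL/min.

Patient A: SCr = 131 / 88.4 = 1.482 mg/dL
Patient A: CrCl = (140 − 47) × 51 / (72 × 1.482) = 4743.0 / 106.70 ≈ 44.5 mL/min
Patient B: CrCl = (140 − 83) × 106.5 / (72 × 0.7) = 6070.5 / 50.40 ≈ 120.4 mL/min
|44.5 − 120.4| = 75.9 mL/min

76 mL/min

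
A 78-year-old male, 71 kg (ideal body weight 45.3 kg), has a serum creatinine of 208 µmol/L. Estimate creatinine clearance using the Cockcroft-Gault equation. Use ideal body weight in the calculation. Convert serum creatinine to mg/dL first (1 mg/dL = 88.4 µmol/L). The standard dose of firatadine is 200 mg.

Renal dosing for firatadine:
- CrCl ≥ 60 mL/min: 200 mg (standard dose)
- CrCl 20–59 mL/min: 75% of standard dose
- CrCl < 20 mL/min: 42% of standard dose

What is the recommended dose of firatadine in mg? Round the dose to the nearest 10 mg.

80 mg

SCr = 208 / 88.4 = 2.353 mg/dL
CrCl = (140 − 78) × 45.3 / (72 × 2.353) = 2808.6 / 169.42 ≈ 16.6 mL/min
CrCl ≈ 17 mL/min → bracket < 20 mL/min.
42% of 200 mg = 84 mg → 80 mg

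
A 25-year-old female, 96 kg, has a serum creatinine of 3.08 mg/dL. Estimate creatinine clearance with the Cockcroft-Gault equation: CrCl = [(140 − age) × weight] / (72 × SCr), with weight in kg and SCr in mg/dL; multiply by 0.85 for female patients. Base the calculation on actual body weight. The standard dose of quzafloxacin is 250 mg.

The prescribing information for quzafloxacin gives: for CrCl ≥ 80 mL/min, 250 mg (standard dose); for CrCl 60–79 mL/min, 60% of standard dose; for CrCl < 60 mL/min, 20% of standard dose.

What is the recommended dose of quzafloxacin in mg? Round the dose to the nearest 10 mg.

50 mg

CrCl = (140 − 25) × 96 / (72 × 3.08) × 0.85 = 11040.0 / 221.76 × 0.85 ≈ 42.3 mL/min
CrCl ≈ 42 mL/min → bracket < 60 mL/min.
20% of 250 mg = 50 mg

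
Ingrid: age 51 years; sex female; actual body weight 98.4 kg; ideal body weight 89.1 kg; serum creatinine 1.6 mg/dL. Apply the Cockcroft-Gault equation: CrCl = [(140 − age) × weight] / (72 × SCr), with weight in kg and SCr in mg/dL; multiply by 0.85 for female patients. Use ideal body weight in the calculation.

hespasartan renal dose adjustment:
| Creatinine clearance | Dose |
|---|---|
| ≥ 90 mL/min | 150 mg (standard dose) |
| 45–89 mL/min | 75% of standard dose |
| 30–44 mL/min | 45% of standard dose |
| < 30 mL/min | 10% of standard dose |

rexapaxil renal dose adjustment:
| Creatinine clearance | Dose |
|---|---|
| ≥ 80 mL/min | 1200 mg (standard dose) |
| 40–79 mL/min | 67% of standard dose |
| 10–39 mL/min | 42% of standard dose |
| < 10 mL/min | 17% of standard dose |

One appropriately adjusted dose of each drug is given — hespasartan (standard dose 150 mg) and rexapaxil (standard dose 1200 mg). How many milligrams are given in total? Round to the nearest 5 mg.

CrCl = (140 − 51) × 89.1 / (72 × 1.6) × 0.85 = 7929.9 / 115.20 × 0.85 ≈ 58.5 mL/min
CrCl ≈ 59 mL/min.
hespasartan: 45–89 mL/min → 75% of 150 mg = 112.5 mg.
rexapaxil: 40–79 mL/min → 67% of 1200 mg = 804 mg.
Total = 112.5 + 804 = 916.5 mg.

915 mg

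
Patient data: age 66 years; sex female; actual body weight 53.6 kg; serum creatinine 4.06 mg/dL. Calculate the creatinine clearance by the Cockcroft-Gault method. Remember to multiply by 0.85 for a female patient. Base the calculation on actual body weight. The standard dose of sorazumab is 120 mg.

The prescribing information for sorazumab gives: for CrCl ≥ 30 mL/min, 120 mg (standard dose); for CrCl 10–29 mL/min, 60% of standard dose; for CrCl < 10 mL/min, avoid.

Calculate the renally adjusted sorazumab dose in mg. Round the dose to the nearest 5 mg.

70 mg

CrCl = (140 − 66) × 53.6 / (72 × 4.06) × 0.85 = 3966.4 / 292.32 × 0.85 ≈ 11.5 mL/min
CrCl ≈ 12 mL/min → bracket 10–29 mL/min.
60% of 120 mg = 72 mg → 70 mg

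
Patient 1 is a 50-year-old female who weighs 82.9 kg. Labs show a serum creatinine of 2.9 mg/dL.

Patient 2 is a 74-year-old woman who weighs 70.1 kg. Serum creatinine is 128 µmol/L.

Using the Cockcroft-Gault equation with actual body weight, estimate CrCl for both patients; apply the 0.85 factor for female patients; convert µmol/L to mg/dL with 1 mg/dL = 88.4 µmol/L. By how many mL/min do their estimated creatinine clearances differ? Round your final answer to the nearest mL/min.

7 mL/min

Patient 1: CrCl = (140 − 50) × 82.9 / (72 × 2.9) × 0.85 = 7461.0 / 208.80 × 0.85 ≈ 30.4 mL/min
Patient 2: SCr = 128 / 88.4 = 1.448 mg/dL
Patient 2: CrCl = (140 − 74) × 70.1 / (72 × 1.448) × 0.85 = 4626.6 / 104.26 × 0.85 ≈ 37.7 mL/min
|30.4 − 37.7| = 7.3 mL/min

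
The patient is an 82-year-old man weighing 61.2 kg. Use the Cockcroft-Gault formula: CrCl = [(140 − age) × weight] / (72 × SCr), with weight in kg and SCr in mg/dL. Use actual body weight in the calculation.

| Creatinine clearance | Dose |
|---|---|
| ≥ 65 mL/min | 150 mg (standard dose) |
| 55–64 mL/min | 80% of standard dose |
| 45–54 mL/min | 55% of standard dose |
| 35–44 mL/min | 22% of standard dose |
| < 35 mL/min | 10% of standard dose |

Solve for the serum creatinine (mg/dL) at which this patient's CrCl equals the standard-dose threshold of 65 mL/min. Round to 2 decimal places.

0.76 mg/dL

Standard dose requires CrCl ≥ 65 mL/min.
Set (140 − 82) × 61.2 / (72 × SCr) = 65
SCr = (140 − 82) × 61.2 / (72 × 65) = 0.758 mg/dL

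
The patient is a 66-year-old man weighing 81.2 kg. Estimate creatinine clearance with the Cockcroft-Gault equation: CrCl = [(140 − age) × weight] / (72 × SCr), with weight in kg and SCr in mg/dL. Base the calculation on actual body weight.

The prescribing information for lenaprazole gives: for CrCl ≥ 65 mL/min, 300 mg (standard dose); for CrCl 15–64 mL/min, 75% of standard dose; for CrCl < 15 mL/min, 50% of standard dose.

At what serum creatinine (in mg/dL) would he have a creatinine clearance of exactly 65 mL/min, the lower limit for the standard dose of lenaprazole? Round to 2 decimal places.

Standard dose requires CrCl ≥ 65 mL/min.
Set (140 − 66) × 81.2 / (72 × SCr) = 65
SCr = (140 − 66) × 81.2 / (72 × 65) = 1.284 mg/dL

1.28 mg/dL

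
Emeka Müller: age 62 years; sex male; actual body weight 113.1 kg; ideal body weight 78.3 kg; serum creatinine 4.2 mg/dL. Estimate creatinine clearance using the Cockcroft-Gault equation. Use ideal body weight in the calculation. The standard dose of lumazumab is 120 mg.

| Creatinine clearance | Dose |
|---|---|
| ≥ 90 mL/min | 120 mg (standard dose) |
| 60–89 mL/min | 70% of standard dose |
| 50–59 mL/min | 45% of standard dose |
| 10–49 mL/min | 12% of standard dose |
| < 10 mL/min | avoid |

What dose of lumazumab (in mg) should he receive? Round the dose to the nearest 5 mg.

15 mg

CrCl = (140 − 62) × 78.3 / (72 × 4.2) = 6107.4 / 302.40 ≈ 20.2 mL/min
CrCl ≈ 20 mL/min → bracket 10–49 mL/min.
12% of 120 mg = 14.4 mg → 15 mg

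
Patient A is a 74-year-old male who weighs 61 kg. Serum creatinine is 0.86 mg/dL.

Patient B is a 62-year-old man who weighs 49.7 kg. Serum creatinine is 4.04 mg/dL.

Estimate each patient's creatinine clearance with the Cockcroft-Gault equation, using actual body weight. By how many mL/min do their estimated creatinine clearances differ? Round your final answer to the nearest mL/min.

52 mL/min

Patient A: CrCl = (140 − 74) × 61 / (72 × 0.86) = 4026.0 / 61.92 ≈ 65.0 mL/min
Patient B: CrCl = (140 − 62) × 49.7 / (72 × 4.04) = 3876.6 / 290.88 ≈ 13.3 mL/min
|65.0 − 13.3| = 51.7 mL/min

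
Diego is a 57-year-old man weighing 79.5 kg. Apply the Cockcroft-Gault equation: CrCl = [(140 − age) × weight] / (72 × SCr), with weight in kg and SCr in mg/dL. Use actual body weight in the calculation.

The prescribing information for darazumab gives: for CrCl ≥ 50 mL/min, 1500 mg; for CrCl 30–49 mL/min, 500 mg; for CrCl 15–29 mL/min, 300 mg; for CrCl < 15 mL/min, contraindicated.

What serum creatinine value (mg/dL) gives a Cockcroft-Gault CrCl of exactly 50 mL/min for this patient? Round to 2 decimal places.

1.83 mg/dL

Standard dose requires CrCl ≥ 50 mL/min.
Set (140 − 57) × 79.5 / (72 × SCr) = 50
SCr = (140 − 57) × 79.5 / (72 × 50) = 1.833 mg/dL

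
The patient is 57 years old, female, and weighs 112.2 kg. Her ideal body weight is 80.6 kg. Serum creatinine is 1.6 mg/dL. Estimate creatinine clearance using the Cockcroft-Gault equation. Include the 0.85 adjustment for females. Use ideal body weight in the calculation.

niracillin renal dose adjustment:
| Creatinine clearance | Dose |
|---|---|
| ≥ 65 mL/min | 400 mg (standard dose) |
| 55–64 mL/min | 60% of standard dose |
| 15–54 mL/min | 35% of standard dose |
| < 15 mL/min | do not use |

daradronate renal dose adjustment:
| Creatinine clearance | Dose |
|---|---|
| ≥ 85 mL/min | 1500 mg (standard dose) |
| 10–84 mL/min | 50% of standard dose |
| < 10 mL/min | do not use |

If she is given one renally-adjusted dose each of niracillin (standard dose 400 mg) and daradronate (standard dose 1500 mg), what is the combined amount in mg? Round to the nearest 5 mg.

890 mg

CrCl = (140 − 57) × 80.6 / (72 × 1.6) × 0.85 = 6689.8 / 115.20 × 0.85 ≈ 49.4 mL/min
CrCl ≈ 49 mL/min.
niracillin: 15–54 mL/min → 35% of 400 mg = 140 mg.
daradronate: 10–84 mL/min → 50% of 1500 mg = 750 mg.
Total = 140 + 750 = 890 mg.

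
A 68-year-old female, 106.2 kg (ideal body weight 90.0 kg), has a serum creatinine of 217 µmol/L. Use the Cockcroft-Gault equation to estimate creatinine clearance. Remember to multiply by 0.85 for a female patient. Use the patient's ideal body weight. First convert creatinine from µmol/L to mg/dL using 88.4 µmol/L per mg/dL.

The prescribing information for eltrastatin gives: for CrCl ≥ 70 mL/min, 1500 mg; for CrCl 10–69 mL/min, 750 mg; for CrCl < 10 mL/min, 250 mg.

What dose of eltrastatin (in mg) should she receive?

SCr = 217 / 88.4 = 2.455 mg/dL
CrCl = (140 − 68) × 90 / (72 × 2.455) × 0.85 = 6480.0 / 176.76 × 0.85 ≈ 31.2 mL/min
CrCl ≈ 31 mL/min → bracket 10–69 mL/min.
Dose for this bracket: 750 mg.

750 mg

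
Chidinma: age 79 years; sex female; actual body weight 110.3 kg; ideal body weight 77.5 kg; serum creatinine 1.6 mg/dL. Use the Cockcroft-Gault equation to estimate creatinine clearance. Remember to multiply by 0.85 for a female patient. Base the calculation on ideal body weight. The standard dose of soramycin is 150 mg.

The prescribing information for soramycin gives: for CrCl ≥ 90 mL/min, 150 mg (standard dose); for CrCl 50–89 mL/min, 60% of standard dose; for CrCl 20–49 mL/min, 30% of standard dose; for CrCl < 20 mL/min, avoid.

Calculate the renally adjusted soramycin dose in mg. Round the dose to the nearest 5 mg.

45 mg

CrCl = (140 − 79) × 77.5 / (72 × 1.6) × 0.85 = 4727.5 / 115.20 × 0.85 ≈ 34.9 mL/min
CrCl ≈ 35 mL/min → bracket 20–49 mL/min.
30% of 150 mg = 45 mg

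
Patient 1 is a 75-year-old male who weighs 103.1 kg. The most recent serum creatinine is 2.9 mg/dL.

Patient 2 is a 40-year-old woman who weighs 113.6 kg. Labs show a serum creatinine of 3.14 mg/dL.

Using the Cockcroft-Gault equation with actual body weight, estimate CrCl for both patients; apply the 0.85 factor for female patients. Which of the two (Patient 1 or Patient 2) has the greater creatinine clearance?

Patient 2

Patient 1: CrCl = (140 − 75) × 103.1 / (72 × 2.9) = 6701.5 / 208.80 ≈ 32.1 mL/min
Patient 2: CrCl = (140 − 40) × 113.6 / (72 × 3.14) × 0.85 = 11360.0 / 226.08 × 0.85 ≈ 42.7 mL/min
32.1 vs 42.7 mL/min → Patient 2 is higher.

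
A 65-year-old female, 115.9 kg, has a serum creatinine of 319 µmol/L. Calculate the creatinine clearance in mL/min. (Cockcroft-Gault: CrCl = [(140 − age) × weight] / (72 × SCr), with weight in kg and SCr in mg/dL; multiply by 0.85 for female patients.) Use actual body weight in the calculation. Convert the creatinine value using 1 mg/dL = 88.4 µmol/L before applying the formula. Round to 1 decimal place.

SCr = 319 / 88.4 = 3.609 mg/dL
CrCl = (140 − 65) × 115.9 / (72 × 3.609) × 0.85 = 8692.5 / 259.85 × 0.85 ≈ 28.4 mL/min

28.4 mL/min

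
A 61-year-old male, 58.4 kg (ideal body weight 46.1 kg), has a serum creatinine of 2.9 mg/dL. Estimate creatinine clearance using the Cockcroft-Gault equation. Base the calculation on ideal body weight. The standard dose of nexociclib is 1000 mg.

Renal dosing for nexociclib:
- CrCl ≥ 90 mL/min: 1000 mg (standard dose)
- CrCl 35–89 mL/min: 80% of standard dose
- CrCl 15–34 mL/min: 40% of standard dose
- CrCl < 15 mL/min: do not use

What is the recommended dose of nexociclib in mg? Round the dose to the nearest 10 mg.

400 mg

CrCl = (140 − 61) × 46.1 / (72 × 2.9) = 3641.9 / 208.80 ≈ 17.4 mL/min
CrCl ≈ 17 mL/min → bracket 15–34 mL/min.
40% of 1000 mg = 400 mg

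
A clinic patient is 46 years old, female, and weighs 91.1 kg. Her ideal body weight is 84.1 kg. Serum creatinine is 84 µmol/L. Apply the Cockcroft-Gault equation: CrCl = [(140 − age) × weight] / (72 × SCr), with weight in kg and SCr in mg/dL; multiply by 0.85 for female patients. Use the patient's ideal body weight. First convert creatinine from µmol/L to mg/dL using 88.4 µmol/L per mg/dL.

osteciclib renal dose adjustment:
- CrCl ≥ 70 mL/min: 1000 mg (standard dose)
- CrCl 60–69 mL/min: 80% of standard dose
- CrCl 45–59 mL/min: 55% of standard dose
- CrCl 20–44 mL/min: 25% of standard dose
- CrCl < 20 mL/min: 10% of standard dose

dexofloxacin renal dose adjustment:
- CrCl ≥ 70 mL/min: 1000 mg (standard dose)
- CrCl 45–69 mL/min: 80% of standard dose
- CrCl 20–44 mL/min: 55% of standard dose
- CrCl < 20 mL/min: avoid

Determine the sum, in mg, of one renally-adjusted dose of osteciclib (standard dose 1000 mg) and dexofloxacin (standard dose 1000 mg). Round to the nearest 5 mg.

SCr = 84 / 88.4 = 0.95 mg/dL
CrCl = (140 − 46) × 84.1 / (72 × 0.95) × 0.85 = 7905.4 / 68.40 × 0.85 ≈ 98.2 mL/min
CrCl ≈ 98 mL/min.
osteciclib: ≥ 70 mL/min → 100% of 1000 mg = 1000 mg.
dexofloxacin: ≥ 70 mL/min → 100% of 1000 mg = 1000 mg.
Total = 1000 + 1000 = 2000 mg.

2000 mg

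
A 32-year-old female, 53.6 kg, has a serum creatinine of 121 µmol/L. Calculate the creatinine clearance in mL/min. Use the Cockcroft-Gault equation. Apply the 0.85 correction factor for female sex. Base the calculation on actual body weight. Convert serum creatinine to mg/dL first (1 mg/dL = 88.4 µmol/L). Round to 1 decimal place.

49.9 mL/min

SCr = 121 / 88.4 = 1.369 mg/dL
CrCl = (140 − 32) × 53.6 / (72 × 1.369) × 0.85 = 5788.8 / 98.57 × 0.85 ≈ 49.9 mL/min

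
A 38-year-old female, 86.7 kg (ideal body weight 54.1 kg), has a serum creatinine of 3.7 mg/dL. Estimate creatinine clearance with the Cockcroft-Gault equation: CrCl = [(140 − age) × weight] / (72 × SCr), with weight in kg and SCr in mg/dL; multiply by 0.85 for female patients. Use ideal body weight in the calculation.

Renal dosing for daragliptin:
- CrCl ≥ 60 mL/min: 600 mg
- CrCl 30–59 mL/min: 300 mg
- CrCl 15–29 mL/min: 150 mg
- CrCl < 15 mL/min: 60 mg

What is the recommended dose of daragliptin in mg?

150 mg

CrCl = (140 − 38) × 54.1 / (72 × 3.7) × 0.85 = 5518.2 / 266.40 × 0.85 ≈ 17.6 mL/min
CrCl ≈ 18 mL/min → bracket 15–29 mL/min.
Dose for this bracket: 150 mg.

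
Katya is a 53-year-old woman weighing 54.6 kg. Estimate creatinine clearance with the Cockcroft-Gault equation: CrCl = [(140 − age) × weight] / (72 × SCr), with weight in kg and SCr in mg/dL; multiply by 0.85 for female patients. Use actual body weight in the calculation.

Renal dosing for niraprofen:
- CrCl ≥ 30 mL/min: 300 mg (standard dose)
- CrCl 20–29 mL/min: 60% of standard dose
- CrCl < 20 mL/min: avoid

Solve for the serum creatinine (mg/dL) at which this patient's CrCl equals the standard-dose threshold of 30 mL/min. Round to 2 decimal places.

Standard dose requires CrCl ≥ 30 mL/min.
Set (140 − 53) × 54.6 × 0.85 / (72 × SCr) = 30
SCr = (140 − 53) × 54.6 × 0.85 / (72 × 30) = 1.869 mg/dL

1.87 mg/dL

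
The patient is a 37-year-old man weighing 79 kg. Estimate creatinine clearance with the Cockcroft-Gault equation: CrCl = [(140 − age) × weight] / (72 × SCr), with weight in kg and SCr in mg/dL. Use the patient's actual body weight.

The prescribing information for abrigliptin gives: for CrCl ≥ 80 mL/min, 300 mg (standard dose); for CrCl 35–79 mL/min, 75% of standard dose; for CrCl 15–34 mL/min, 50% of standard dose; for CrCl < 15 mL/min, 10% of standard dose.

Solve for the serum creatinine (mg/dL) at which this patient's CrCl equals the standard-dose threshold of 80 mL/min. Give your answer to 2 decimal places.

Standard dose requires CrCl ≥ 80 mL/min.
Set (140 − 37) × 79 / (72 × SCr) = 80
SCr = (140 − 37) × 79 / (72 × 80) = 1.413 mg/dL

1.41 mg/dL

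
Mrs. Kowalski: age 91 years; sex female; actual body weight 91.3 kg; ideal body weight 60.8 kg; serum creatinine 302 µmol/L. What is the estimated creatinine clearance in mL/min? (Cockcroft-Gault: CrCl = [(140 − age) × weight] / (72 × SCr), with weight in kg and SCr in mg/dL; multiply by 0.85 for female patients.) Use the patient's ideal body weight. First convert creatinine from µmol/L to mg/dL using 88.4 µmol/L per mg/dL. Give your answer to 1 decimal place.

10.3 mL/min

SCr = 302 / 88.4 = 3.416 mg/dL
CrCl = (140 − 91) × 60.8 / (72 × 3.416) × 0.85 = 2979.2 / 245.95 × 0.85 ≈ 10.3 mL/min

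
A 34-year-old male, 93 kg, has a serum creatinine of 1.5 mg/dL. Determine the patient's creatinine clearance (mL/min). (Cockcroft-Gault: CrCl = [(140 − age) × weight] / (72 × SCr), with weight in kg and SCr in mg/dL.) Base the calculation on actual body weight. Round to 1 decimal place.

91.3 mL/min

CrCl = (140 − 34) × 93 / (72 × 1.5) = 9858.0 / 108.00 ≈ 91.3 mL/min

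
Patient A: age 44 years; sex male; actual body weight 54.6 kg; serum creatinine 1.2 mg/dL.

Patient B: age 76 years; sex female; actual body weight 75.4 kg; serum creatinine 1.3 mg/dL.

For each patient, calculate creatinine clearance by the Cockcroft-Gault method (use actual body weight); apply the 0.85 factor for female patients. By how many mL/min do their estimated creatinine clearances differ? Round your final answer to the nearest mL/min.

17 mL/min

Patient A: CrCl = (140 − 44) × 54.6 / (72 × 1.2) = 5241.6 / 86.40 ≈ 60.7 mL/min
Patient B: CrCl = (140 − 76) × 75.4 / (72 × 1.3) × 0.85 = 4825.6 / 93.60 × 0.85 ≈ 43.8 mL/min
|60.7 − 43.8| = 16.9 mL/min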